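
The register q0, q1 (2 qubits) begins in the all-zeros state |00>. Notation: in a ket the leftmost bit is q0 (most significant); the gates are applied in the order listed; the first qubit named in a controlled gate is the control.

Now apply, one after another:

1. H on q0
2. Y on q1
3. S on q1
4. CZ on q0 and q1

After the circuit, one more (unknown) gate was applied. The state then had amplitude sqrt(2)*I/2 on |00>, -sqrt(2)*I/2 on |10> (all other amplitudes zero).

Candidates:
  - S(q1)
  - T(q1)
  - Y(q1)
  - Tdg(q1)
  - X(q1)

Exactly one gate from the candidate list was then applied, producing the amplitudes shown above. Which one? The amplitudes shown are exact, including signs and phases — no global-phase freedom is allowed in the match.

It was Y(q1) that produced the state shown.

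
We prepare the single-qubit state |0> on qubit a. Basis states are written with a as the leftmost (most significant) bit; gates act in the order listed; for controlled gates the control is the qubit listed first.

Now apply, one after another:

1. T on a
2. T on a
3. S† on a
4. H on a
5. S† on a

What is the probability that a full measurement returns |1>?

The probability of measuring |1> is 1/2.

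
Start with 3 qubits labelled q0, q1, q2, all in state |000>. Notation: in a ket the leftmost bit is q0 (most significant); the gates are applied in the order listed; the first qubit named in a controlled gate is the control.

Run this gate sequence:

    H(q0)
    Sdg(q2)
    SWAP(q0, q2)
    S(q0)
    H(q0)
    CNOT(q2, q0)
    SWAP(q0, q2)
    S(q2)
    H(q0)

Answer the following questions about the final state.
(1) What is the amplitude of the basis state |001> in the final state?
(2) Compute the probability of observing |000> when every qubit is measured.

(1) The amplitude on |001> is sqrt(2)*I/2.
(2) The probability of measuring |000> is 1/2.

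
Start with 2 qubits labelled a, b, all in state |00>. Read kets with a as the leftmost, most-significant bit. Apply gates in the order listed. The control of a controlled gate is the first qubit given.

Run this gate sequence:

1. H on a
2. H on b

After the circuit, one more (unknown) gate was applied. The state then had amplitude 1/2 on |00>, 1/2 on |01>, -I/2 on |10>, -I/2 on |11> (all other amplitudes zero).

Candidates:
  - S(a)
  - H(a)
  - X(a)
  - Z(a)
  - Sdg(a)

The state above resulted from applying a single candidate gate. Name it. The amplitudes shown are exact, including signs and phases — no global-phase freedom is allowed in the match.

The applied gate was Sdg(a).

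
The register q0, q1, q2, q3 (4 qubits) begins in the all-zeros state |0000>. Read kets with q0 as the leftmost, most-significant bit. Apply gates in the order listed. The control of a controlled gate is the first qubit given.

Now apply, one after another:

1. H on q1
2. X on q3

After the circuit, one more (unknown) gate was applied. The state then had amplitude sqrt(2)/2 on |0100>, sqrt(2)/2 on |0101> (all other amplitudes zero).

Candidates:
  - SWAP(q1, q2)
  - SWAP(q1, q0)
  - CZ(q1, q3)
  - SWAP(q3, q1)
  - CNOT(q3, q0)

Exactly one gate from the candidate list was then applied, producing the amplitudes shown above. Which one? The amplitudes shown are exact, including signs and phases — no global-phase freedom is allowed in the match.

The unique candidate consistent with the amplitudes is SWAP(q3, q1).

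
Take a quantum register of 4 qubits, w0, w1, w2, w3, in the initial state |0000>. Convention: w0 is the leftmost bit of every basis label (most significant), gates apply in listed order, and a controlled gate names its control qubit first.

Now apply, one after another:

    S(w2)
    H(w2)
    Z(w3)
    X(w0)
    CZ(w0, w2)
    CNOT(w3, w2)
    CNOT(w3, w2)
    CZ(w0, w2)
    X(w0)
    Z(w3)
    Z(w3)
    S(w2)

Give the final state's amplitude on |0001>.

|0001> carries amplitude 0 in the final state.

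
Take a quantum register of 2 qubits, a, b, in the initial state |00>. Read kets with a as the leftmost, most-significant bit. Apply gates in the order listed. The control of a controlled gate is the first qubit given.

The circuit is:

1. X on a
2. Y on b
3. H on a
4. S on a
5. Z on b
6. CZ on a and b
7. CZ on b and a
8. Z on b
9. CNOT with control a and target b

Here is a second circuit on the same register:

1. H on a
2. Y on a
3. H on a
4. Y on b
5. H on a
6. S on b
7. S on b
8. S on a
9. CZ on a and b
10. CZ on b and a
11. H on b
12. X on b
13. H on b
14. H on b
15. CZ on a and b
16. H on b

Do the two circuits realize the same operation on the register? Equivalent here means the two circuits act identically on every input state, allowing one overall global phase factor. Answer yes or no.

No — the two circuits implement different unitaries, even allowing a global phase.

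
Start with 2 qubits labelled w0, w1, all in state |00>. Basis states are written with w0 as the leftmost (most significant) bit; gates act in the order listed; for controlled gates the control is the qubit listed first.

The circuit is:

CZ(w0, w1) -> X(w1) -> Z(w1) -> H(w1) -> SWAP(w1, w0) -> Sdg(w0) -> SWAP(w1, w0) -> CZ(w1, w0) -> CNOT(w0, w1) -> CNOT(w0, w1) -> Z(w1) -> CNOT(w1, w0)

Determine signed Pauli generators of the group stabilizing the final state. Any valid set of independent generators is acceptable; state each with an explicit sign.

The final state is stabilized by the group generated by -XY, +ZZ; other independent generating sets are equally valid.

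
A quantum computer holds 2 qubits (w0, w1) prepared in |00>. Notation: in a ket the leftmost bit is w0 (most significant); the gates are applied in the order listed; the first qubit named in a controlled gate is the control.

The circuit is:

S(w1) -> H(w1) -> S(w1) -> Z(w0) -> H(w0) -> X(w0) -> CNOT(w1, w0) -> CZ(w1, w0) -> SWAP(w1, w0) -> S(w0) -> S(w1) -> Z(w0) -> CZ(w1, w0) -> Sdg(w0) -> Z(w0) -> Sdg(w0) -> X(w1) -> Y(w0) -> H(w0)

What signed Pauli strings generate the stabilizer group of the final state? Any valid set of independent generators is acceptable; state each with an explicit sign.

The final state is stabilized by the group generated by -IY, -ZI; other independent generating sets are equally valid.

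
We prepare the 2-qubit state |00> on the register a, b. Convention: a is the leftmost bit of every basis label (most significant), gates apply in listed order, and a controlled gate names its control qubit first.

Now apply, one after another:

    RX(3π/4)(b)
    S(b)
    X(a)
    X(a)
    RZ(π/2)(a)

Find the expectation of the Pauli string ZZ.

In the final state, ZZ has expectation -sqrt(2)/2.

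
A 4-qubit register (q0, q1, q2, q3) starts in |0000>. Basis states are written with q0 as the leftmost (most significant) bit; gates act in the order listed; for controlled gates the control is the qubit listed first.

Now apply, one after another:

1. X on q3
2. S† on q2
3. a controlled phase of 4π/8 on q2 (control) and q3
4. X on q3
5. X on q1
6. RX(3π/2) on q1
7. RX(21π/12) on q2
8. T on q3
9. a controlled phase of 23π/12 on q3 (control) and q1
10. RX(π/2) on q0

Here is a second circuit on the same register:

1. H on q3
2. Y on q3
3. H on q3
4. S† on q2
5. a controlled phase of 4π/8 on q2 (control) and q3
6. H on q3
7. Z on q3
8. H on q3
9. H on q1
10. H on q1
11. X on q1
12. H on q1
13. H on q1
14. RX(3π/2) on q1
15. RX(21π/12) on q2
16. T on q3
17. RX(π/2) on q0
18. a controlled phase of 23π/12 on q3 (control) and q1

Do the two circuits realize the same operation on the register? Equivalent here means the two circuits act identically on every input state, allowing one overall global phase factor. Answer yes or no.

No: there is an input state on which the two circuits produce genuinely different outputs (not merely differing by a phase).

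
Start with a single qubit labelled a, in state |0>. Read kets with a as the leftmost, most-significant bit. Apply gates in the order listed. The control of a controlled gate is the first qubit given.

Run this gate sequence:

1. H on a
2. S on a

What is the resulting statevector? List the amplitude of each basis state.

The final amplitudes are sqrt(2)/2 on |0>, sqrt(2)*I/2 on |1>.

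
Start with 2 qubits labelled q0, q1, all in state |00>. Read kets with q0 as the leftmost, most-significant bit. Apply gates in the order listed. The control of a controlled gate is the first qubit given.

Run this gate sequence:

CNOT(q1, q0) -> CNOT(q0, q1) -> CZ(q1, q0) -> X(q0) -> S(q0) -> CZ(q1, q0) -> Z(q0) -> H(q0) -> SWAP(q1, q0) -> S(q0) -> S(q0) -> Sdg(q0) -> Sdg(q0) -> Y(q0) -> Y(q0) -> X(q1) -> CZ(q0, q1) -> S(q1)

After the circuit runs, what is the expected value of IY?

In the final state, IY has expectation -1. Key observation: gates 10-13 undo each other exactly, leaving only the rest of the circuit to track.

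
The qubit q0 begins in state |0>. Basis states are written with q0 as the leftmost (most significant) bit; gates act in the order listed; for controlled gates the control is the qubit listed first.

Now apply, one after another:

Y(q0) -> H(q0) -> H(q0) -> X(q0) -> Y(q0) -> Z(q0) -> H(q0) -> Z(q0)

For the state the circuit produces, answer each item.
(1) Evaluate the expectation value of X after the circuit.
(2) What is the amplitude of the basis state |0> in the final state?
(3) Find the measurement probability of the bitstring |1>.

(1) In the final state, X has expectation 1.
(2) |0> carries amplitude sqrt(2)/2 in the final state.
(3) Outcome |1> occurs with probability 1/2.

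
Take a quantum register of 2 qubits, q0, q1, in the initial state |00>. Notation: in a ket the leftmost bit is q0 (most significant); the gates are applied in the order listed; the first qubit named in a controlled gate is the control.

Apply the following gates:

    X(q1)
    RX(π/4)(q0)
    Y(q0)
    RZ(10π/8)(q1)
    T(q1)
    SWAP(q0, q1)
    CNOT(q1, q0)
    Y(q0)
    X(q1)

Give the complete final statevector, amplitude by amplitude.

The resulting statevector has amplitude 0 on |00>, -sqrt(2 - sqrt(2))*exp(3*I*pi/8)/2 on |01>, -sqrt(sqrt(2) + 2)*exp(7*I*pi/8)/2 on |10>, 0 on |11>.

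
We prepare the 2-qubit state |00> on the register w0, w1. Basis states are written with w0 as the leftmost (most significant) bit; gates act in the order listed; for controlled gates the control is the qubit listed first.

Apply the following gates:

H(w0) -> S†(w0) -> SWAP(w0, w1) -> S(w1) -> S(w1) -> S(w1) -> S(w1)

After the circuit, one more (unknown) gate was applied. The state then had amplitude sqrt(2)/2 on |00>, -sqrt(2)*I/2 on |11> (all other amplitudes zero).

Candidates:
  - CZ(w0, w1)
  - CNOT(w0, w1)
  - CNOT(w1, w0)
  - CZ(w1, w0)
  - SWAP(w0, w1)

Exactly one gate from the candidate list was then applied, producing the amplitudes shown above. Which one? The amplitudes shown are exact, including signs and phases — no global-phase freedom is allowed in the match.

The applied gate was CNOT(w1, w0). Key observation: the block from step 4 through step 7 cancels to the identity and can be dropped.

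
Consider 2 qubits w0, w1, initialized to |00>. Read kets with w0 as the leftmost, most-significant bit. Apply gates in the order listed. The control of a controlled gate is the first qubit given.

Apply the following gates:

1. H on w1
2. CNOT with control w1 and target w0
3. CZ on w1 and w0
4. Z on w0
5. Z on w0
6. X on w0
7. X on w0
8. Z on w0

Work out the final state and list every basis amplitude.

The final amplitudes are sqrt(2)/2 on |00>, 0 on |01>, 0 on |10>, sqrt(2)/2 on |11>.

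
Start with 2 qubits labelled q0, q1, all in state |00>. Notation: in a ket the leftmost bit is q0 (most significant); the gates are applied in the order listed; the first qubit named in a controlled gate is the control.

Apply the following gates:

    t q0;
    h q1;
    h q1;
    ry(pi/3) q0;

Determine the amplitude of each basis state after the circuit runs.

The resulting statevector has amplitude sqrt(3)/2 on |00>, 0 on |01>, 1/2 on |10>, 0 on |11>. Key observation: the block from step 2 through step 3 cancels to the identity and can be dropped.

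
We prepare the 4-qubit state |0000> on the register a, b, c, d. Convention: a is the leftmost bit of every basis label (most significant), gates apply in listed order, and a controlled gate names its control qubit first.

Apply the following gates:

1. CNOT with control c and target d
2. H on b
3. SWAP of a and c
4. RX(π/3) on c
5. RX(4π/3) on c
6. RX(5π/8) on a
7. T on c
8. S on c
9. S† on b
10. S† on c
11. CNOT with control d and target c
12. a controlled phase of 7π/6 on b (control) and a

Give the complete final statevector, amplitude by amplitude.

After the circuit, the state carries amplitude -sqrt(6)*cos(5*pi/16)/4 on |0000>, 0 on |0001>, -sqrt(2)*exp(3*I*pi/4)*cos(5*pi/16)/4 on |0010>, 0 on |0011>, sqrt(6)*I*cos(5*pi/16)/4 on |0100>, 0 on |0101>, -sqrt(2)*exp(I*pi/4)*cos(5*pi/16)/4 on |0110>, 0 on |0111>, sqrt(6)*I*sin(5*pi/16)/4 on |1000>, 0 on |1001>, -sqrt(2)*exp(I*pi/4)*sin(5*pi/16)/4 on |1010>, 0 on |1011>, -sqrt(6)*exp(I*pi/6)*sin(5*pi/16)/4 on |1100>, 0 on |1101>, -sqrt(2)*exp(11*I*pi/12)*sin(5*pi/16)/4 on |1110>, 0 on |1111>.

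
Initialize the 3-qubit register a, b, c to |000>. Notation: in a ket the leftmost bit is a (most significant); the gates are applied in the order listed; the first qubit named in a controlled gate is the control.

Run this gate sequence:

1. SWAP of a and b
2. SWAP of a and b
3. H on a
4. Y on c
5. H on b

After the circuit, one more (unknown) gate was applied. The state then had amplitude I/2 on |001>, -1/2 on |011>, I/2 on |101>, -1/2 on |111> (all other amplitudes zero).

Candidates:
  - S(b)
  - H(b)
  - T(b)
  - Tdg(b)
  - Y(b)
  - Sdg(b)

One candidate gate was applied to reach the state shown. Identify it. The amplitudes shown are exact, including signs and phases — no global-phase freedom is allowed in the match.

The applied gate was S(b).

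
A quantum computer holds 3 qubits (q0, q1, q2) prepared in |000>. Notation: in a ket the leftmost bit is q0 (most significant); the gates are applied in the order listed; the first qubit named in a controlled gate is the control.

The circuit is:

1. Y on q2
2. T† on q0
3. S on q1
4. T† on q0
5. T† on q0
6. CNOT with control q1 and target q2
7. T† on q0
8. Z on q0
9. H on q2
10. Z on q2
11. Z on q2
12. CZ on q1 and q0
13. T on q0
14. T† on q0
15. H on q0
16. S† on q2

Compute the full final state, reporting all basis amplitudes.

The final amplitudes are I/2 on |000>, -1/2 on |001>, 0 on |010>, 0 on |011>, I/2 on |100>, -1/2 on |101>, 0 on |110>, 0 on |111>.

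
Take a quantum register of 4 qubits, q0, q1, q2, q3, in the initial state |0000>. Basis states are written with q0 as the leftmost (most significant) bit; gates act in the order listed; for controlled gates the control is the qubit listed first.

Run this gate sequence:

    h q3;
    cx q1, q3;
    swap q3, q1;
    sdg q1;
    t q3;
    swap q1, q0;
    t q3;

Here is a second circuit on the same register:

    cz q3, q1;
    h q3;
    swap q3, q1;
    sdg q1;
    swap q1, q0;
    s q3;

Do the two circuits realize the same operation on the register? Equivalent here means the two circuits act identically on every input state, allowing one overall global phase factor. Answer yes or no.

Yes — the two circuits implement the same unitary up to a global phase.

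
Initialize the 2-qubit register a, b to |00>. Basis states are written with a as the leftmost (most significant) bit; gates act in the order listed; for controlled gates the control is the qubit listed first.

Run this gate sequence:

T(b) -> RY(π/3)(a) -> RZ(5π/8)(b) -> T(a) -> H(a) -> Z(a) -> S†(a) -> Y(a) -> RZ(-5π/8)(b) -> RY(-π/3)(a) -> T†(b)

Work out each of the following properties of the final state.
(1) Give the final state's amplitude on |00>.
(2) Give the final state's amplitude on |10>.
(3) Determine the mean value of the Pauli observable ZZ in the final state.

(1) The final state's coefficient on |00> equals 3*sqrt(2)/8 - sqrt(6)*exp(I*pi/4)/8 + sqrt(2)*exp(3*I*pi/4)/8 + sqrt(6)*I/8.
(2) |10> carries amplitude -sqrt(6)/8 + sqrt(2)*exp(I*pi/4)/8 + sqrt(6)*exp(3*I*pi/4)/8 + 3*sqrt(2)*I/8 in the final state.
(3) In the final state, ZZ has expectation -3*sqrt(2)/8 - sqrt(6)/8.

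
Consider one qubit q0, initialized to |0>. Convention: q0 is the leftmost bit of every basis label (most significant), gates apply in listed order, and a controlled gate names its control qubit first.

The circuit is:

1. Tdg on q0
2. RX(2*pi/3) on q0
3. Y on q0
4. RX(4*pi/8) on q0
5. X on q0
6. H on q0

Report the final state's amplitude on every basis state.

After the circuit, the state carries amplitude (1 - I)*(-sqrt(3) + I)/4 on |0>, (-1 + sqrt(3)*I)*(1 - I)/4 on |1>.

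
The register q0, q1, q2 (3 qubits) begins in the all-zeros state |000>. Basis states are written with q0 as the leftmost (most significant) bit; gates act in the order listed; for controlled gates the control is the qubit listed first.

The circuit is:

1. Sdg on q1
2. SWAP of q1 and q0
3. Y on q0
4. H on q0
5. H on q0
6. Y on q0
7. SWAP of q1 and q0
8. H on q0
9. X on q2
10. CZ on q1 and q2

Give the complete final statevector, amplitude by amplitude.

After the circuit, the state carries amplitude sqrt(2)/2 on |001>, sqrt(2)/2 on |101>, and 0 on every other basis state.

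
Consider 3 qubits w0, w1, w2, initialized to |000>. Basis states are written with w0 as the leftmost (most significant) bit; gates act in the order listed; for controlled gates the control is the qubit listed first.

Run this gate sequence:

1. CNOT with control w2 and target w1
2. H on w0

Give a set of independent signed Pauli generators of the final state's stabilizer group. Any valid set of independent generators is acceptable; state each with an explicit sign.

The stabilizer group can be generated by +XII, +IZI, +IIZ, among other valid generating sets.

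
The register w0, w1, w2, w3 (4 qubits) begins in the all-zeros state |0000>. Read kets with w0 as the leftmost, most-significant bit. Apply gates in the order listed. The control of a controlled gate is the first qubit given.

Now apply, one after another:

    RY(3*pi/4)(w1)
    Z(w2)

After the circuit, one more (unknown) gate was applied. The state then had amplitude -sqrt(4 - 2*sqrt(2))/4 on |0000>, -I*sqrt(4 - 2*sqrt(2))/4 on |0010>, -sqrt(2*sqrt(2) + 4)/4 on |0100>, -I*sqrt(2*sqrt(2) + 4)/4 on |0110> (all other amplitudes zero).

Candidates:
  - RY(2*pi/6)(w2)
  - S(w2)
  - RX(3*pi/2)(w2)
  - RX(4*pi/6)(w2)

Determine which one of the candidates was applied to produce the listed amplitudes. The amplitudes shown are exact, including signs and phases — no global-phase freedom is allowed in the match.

It was RX(3*pi/2)(w2) that produced the state shown.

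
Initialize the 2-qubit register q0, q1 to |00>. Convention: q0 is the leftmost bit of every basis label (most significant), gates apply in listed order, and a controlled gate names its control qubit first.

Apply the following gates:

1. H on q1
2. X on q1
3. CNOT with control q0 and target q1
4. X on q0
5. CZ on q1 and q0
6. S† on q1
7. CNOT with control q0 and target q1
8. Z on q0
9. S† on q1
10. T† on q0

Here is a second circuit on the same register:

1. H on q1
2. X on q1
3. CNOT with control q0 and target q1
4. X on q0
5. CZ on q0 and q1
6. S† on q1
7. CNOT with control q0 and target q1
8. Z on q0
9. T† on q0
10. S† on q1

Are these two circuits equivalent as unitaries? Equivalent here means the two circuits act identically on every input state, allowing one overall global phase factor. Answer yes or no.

Yes — the two circuits implement the same unitary up to a global phase.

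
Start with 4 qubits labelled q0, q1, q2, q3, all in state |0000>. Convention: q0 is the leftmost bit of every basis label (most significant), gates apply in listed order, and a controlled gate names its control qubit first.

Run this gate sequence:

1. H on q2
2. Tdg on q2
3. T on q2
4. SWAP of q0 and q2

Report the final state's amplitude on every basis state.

The resulting statevector has amplitude sqrt(2)/2 on |0000>, sqrt(2)/2 on |1000>, and 0 on every other basis state.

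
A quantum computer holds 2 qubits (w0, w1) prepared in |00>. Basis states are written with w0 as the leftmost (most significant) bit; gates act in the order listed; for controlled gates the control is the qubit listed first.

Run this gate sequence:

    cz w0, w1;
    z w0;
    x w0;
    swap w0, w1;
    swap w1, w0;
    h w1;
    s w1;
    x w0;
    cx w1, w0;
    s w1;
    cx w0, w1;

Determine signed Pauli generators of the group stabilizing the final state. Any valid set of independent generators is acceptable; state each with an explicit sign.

The stabilizer group can be generated by -XI, +IZ, among other valid generating sets.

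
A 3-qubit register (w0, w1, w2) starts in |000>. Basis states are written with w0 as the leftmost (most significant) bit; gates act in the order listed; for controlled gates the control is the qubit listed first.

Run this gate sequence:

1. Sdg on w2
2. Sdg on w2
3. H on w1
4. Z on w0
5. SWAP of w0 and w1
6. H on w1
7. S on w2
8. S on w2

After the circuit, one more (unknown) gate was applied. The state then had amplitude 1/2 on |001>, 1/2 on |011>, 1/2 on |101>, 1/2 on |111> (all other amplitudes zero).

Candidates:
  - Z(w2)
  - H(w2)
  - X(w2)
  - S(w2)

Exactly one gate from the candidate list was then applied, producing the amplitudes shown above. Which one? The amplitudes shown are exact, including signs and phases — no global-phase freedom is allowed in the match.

The unique candidate consistent with the amplitudes is X(w2).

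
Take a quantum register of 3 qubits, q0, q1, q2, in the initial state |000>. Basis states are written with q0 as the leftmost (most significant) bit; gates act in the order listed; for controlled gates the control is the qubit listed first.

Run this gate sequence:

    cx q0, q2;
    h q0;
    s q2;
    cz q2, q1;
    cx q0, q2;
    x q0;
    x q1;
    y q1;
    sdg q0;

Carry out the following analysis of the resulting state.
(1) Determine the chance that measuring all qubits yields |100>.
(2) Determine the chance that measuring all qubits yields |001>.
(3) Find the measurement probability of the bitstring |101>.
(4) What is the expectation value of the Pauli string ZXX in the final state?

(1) The probability of measuring |100> is 1/2.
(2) Outcome |001> occurs with probability 1/2.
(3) The probability of measuring |101> is 0.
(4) The expectation value of ZXX is 0.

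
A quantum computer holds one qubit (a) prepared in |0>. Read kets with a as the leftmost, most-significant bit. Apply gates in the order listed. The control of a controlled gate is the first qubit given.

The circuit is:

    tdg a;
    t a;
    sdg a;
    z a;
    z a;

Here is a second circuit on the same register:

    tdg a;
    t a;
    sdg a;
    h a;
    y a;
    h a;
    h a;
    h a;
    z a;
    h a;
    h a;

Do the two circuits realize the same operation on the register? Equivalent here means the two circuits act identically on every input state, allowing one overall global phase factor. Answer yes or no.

No, they are not equivalent — no single phase factor reconciles the two unitaries.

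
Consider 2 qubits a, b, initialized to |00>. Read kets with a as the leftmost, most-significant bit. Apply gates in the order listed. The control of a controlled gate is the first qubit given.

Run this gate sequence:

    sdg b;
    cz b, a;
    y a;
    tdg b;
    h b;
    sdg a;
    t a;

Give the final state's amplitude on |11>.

The amplitude on |11> is sqrt(2)*exp(I*pi/4)/2.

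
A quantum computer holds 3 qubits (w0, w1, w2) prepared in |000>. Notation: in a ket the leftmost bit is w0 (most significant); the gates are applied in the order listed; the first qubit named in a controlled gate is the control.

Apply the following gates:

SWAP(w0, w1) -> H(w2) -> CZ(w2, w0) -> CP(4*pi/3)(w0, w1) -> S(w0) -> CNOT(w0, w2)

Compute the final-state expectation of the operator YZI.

The expectation value of YZI is 0.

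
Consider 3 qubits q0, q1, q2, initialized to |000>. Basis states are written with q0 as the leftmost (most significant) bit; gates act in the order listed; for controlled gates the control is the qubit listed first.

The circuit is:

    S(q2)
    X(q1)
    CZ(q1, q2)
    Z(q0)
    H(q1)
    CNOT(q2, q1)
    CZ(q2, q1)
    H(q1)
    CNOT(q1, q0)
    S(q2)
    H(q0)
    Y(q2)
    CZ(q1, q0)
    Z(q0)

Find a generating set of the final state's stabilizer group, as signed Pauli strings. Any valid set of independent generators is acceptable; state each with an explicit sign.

One valid set of independent stabilizer generators is -XII, -IZI, -IIZ (any independent generating set of the same group is equally correct).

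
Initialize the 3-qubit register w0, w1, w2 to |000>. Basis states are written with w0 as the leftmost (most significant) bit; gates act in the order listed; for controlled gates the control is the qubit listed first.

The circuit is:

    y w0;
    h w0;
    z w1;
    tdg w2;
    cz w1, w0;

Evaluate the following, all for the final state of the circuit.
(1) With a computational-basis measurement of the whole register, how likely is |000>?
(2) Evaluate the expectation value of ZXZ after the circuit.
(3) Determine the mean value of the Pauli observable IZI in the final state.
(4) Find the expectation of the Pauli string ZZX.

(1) A full measurement returns |000> with probability 1/2.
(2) In the final state, ZXZ has expectation 0.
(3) In the final state, IZI has expectation 1.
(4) In the final state, ZZX has expectation 0.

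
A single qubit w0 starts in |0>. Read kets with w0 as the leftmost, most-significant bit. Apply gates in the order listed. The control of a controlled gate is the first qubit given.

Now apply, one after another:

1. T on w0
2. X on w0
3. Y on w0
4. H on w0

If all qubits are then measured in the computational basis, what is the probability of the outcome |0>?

Outcome |0> occurs with probability 1/2.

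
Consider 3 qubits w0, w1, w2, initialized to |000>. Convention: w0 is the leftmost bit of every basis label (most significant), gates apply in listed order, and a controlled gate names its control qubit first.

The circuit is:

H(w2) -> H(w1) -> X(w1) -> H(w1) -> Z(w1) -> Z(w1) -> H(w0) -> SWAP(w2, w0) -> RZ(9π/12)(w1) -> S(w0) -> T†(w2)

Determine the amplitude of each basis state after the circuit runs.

The resulting statevector has amplitude -exp(5*I*pi/8)/2 on |000>, -exp(3*I*pi/8)/2 on |001>, 0 on |010>, 0 on |011>, exp(I*pi/8)/2 on |100>, -exp(7*I*pi/8)/2 on |101>, 0 on |110>, 0 on |111>. Key observation: steps 2-5 multiply out to the identity, so the circuit reduces to the remaining gates.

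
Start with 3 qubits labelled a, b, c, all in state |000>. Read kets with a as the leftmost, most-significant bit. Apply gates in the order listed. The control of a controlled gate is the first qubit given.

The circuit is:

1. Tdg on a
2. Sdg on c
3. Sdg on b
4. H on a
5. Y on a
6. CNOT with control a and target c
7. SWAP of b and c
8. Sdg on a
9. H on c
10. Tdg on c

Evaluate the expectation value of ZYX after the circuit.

The expectation value of ZYX is 0.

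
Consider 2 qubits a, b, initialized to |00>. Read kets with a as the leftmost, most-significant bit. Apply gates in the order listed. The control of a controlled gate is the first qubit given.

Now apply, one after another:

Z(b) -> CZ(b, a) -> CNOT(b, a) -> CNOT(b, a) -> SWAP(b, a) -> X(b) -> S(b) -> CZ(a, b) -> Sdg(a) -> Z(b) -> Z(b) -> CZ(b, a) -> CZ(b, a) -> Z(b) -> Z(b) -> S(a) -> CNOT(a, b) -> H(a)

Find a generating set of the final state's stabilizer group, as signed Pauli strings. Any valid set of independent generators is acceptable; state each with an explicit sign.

One valid set of independent stabilizer generators is +XI, -IZ (any independent generating set of the same group is equally correct).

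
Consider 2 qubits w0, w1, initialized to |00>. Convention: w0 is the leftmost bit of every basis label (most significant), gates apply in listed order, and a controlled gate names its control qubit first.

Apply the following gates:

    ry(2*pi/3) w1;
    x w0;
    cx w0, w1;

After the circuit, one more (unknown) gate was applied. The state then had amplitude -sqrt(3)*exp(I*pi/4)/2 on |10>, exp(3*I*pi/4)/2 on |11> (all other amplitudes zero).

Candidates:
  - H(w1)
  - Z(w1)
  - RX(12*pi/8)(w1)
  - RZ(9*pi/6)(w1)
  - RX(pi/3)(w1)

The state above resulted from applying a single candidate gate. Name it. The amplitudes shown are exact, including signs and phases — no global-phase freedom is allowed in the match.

The applied gate was RZ(9*pi/6)(w1).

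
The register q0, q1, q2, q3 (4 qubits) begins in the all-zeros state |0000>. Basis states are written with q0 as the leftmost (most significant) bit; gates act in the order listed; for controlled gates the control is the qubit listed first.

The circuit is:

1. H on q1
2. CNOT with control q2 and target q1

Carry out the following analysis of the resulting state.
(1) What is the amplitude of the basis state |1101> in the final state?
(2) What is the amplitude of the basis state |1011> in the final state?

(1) |1101> carries amplitude 0 in the final state.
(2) The final state's coefficient on |1011> equals 0.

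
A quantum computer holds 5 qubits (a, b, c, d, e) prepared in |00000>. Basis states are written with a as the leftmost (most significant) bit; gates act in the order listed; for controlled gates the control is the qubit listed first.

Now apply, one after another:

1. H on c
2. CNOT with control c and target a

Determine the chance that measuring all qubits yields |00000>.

Outcome |00000> occurs with probability 1/2.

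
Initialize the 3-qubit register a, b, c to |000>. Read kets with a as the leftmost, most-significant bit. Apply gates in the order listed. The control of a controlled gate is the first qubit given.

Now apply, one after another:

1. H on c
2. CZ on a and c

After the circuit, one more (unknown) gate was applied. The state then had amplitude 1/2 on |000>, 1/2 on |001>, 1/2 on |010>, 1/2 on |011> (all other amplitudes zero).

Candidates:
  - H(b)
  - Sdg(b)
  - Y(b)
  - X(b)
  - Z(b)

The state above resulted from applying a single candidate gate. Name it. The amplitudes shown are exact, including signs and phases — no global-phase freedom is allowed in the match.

It was H(b) that produced the state shown.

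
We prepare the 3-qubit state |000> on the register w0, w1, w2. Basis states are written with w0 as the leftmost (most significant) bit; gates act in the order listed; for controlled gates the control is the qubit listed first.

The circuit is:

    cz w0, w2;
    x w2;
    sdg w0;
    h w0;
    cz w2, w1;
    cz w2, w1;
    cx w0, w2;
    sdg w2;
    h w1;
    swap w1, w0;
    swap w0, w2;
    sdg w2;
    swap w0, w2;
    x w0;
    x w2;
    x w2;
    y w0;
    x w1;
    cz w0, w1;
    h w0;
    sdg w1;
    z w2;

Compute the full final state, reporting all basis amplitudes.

The resulting statevector has amplitude sqrt(2)*(1 - I)/4 on |000>, 0 on |001>, 0 on |010>, sqrt(2)*(-1 - I)/4 on |011>, sqrt(2)*(-1 - I)/4 on |100>, 0 on |101>, 0 on |110>, sqrt(2)*(1 - I)/4 on |111>.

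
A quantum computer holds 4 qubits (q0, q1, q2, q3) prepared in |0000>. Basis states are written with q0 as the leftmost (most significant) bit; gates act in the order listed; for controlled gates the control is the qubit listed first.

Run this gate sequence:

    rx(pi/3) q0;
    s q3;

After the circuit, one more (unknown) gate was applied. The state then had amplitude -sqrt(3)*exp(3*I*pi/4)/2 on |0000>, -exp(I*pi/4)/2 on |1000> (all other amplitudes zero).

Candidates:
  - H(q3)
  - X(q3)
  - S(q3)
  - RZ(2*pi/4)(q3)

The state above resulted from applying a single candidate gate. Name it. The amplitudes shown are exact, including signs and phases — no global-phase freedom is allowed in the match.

The applied gate was RZ(2*pi/4)(q3).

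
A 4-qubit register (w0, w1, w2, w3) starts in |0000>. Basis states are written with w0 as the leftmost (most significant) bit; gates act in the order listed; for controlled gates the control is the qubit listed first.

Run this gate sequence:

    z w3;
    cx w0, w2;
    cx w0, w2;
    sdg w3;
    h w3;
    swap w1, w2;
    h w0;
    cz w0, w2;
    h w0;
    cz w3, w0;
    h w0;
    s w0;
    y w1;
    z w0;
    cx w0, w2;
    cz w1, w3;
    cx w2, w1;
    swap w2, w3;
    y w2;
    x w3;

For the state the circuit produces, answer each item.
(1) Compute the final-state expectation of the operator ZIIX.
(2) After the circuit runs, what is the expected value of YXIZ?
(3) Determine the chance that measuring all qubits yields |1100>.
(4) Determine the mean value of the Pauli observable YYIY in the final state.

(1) The observable ZIIX averages to 0. Key observation: steps 2-3 multiply out to the identity, so the circuit reduces to the remaining gates.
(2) The expectation value of YXIZ is 0.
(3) A full measurement returns |1100> with probability 0.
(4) The observable YYIY averages to 1.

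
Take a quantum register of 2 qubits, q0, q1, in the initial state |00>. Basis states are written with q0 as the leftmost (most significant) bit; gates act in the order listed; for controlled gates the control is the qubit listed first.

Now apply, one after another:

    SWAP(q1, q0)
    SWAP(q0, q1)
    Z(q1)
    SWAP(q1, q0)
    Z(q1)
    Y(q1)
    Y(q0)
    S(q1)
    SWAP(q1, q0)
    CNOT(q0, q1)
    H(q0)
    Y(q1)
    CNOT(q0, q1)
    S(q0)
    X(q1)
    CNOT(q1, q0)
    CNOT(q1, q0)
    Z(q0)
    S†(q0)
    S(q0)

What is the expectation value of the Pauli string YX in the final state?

The observable YX averages to 1.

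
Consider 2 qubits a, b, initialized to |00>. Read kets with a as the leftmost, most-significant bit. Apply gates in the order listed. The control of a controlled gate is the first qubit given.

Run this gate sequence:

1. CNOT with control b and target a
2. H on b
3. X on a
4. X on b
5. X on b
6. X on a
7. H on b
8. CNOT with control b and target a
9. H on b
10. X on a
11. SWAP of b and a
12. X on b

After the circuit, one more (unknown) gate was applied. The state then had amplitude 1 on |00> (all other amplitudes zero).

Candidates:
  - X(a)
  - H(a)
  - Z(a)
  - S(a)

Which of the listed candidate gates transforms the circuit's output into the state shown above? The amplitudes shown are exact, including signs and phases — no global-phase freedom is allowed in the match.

The unique candidate consistent with the amplitudes is H(a). Key observation: the block from step 1 through step 8 cancels to the identity and can be dropped.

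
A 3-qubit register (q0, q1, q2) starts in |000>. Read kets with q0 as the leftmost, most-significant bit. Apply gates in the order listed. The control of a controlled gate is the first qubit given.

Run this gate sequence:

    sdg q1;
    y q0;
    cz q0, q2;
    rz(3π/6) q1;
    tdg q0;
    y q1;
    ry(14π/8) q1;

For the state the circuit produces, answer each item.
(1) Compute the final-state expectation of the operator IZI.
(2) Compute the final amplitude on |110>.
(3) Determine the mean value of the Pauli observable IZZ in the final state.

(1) The observable IZI averages to -sqrt(2)/2.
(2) |110> carries amplitude -I*sqrt(sqrt(2) + 2)/2 in the final state.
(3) The observable IZZ averages to -sqrt(2)/2.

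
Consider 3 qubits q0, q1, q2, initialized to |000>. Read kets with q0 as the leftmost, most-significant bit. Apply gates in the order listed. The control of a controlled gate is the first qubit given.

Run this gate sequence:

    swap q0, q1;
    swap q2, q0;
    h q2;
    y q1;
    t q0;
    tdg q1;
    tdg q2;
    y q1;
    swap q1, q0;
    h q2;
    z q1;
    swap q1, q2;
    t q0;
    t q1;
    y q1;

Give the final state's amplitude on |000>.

The final state's coefficient on |000> equals -I/2 + exp(I*pi/4)/2.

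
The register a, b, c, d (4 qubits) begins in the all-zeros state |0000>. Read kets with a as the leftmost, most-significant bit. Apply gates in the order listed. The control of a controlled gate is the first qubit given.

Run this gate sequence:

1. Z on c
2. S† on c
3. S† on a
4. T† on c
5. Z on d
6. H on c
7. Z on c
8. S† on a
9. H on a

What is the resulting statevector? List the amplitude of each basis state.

After the circuit, the state carries amplitude 1/2 on |0000>, -1/2 on |0010>, 1/2 on |1000>, -1/2 on |1010>, and 0 on every other basis state.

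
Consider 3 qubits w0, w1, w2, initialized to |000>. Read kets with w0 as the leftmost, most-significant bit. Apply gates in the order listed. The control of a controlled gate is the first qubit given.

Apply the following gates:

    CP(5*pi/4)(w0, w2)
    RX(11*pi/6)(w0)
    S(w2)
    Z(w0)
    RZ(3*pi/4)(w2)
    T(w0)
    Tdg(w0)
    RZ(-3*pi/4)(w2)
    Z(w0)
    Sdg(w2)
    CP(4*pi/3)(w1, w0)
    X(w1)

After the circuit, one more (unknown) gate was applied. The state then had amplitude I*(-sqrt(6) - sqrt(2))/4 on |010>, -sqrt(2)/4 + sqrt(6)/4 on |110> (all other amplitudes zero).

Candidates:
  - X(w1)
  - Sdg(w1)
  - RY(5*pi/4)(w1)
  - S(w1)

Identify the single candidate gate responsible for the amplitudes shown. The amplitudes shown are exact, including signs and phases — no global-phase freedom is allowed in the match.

The applied gate was S(w1).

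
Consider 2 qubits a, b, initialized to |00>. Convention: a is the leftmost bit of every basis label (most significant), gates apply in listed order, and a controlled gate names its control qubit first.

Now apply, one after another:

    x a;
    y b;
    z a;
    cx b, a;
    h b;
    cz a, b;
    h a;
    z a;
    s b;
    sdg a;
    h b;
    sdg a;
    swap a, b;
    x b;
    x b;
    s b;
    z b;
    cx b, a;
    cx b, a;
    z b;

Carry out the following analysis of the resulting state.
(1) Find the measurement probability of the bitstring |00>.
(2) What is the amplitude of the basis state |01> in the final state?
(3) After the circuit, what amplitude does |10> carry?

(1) A full measurement returns |00> with probability 1/4. Key observation: the block from step 17 through step 20 cancels to the identity and can be dropped.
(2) |01> carries amplitude sqrt(2)*(1 - I)/4 in the final state.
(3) |10> carries amplitude sqrt(2)*(1 - I)/4 in the final state.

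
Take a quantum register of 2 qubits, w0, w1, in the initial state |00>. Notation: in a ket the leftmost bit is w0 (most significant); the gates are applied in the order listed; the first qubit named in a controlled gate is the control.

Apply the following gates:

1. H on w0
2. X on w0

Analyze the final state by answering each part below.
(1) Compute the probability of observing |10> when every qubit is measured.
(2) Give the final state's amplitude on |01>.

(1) The probability of measuring |10> is 1/2.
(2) The final state's coefficient on |01> equals 0.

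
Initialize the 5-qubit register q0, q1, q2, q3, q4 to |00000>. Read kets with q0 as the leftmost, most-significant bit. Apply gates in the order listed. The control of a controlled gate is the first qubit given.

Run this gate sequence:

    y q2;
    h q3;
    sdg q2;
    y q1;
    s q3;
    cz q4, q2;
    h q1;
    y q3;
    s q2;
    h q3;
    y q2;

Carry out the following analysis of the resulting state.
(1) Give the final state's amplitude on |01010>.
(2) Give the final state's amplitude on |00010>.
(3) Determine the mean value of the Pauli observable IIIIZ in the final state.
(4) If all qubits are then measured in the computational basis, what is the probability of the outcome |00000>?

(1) The amplitude on |01010> is sqrt(2)*(-1 - I)/4.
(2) |00010> carries amplitude sqrt(2)*(1 + I)/4 in the final state.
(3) In the final state, IIIIZ has expectation 1.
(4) Outcome |00000> occurs with probability 1/4.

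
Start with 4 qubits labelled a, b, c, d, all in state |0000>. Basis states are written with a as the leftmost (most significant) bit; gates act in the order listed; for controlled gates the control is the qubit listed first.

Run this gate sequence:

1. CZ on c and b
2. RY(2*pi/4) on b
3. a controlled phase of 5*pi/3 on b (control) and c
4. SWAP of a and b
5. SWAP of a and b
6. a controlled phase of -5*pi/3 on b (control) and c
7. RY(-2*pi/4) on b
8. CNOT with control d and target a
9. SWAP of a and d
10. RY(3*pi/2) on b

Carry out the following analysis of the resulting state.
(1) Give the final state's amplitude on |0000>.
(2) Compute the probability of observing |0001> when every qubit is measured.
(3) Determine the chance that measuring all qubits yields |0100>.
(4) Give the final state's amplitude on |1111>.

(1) The final state's coefficient on |0000> equals -sqrt(2)/2. Key observation: the block from step 2 through step 7 cancels to the identity and can be dropped.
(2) The probability of measuring |0001> is 0.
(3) Outcome |0100> occurs with probability 1/2.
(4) |1111> carries amplitude 0 in the final state.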